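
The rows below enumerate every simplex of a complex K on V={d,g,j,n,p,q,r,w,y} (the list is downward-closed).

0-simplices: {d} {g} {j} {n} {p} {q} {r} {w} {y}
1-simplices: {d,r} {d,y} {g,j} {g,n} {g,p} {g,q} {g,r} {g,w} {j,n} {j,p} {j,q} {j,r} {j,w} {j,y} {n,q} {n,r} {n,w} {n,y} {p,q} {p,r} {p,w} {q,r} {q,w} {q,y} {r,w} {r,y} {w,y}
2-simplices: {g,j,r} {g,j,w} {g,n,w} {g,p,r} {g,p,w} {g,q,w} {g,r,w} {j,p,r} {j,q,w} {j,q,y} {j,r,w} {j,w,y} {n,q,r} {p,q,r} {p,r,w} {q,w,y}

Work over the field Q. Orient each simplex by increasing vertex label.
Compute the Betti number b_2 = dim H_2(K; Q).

b_2=3

n_0=9 n_1=27 n_2=16  [Q]
∂1: piv[dr,dy,gj,gn,gp,gq,gr,gw] rk=8  ker:jn,jp,jq,jr,jw,jy,nq,nr,nw,ny,pq,pr,pw,qr,qw,qy,rw,ry,wy
∂2: piv[gjr,gjw,gnw,gpr,gpw,gqw,grw,jpr,jqw,jqy,jwy,nqr,pqr] rk=13  ker:jrw,prw,qwy
b_2=(16−13)−0=3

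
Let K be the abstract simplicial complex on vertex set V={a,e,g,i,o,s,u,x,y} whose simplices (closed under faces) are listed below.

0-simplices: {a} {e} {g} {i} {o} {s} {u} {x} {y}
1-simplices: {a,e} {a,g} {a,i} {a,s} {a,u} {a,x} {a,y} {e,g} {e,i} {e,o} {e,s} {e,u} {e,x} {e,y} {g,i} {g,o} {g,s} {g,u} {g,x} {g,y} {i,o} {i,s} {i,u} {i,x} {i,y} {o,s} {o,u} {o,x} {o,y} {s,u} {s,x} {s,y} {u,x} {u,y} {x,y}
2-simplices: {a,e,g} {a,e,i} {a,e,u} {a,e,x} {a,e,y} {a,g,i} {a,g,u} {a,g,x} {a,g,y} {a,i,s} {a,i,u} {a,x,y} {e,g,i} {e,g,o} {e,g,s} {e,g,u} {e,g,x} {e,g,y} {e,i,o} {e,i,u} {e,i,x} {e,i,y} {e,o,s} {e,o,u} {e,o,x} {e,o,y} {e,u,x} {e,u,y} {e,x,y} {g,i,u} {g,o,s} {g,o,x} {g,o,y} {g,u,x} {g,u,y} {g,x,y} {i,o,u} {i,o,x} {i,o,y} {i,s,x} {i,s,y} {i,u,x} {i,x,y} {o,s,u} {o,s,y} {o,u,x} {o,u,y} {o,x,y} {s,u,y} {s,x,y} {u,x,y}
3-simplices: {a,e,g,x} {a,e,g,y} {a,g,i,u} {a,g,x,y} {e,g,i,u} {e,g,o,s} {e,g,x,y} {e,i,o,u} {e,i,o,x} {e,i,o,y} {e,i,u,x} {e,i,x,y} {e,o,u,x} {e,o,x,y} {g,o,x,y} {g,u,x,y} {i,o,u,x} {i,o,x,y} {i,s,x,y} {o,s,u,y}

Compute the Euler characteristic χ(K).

χ(K)=5

n_0=9 n_1=35 n_2=51 n_3=20
χ=+9−35+51−20=5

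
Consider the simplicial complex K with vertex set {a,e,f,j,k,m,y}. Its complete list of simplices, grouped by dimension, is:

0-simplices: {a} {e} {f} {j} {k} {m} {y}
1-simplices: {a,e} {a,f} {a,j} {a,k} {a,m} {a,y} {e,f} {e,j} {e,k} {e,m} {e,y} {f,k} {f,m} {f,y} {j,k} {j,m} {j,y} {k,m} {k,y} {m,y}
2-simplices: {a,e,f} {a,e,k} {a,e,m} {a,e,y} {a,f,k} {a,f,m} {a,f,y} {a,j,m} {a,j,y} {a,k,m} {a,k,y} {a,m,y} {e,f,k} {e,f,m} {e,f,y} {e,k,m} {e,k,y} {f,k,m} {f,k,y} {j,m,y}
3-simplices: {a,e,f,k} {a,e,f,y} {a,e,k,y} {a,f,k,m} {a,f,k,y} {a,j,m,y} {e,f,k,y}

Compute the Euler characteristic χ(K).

n_0=7 n_1=20 n_2=20 n_3=7
χ=+7−20+20−7=0

χ(K)=0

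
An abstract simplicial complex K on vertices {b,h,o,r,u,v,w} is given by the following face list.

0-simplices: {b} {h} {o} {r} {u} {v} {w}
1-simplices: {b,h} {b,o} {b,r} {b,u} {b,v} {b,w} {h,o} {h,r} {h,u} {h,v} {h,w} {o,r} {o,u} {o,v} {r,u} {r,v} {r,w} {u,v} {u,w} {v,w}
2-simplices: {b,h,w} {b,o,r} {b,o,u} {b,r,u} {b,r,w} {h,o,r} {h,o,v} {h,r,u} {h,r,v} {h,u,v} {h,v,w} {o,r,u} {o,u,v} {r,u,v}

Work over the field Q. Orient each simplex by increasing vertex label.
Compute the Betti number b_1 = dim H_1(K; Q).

b_1=3

n_0=7 n_1=20 n_2=14  [Q]
∂1: piv[bh,bo,br,bu,bv,bw] rk=6  ker:ho,hr,hu,hv,hw,or,ou,ov,ru,rv,rw,uv,uw,vw
∂2: piv[bhw,bor,bou,bru,brw,hor,hov,hru,hrv,huv,hvw] rk=11  ker:oru,ouv,ruv
b_1=(20−6)−11=3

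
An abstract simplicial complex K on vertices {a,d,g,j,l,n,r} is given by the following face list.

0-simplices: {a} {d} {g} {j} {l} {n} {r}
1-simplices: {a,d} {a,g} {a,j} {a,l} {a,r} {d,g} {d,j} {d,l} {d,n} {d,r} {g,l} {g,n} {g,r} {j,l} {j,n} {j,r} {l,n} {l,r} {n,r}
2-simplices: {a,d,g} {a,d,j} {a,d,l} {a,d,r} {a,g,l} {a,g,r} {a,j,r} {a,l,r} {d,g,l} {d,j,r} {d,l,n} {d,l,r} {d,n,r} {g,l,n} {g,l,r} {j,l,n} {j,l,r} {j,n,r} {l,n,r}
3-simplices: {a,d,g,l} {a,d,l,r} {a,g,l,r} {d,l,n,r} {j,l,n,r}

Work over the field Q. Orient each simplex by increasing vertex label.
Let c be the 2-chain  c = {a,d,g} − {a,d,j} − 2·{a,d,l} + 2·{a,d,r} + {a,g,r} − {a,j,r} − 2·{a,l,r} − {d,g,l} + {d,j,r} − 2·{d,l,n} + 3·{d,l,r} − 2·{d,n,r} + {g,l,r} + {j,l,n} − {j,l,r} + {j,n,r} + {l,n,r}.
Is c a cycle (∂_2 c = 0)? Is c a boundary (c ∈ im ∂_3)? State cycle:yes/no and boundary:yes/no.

cycle:yes boundary:no

n_0=7 n_1=19 n_2=19 n_3=5  [Q]
∂1: piv[ad,ag,aj,al,ar,dn] rk=6  ker:dg,dj,dl,dr,gl,gn,gr,jl,jn,jr,ln,lr,nr
∂2: piv[adg,adj,adl,adr,agl,agr,ajr,alr,dln,dnr,gln,jln,jlr] rk=13  ker:dgl,djr,dlr,glr,jnr,lnr
∂3: piv[adgl,adlr,aglr,dlnr,jlnr] rk=5
∂2c = 0
c vs im∂3: residual ≠ 0 ⇒ not boundary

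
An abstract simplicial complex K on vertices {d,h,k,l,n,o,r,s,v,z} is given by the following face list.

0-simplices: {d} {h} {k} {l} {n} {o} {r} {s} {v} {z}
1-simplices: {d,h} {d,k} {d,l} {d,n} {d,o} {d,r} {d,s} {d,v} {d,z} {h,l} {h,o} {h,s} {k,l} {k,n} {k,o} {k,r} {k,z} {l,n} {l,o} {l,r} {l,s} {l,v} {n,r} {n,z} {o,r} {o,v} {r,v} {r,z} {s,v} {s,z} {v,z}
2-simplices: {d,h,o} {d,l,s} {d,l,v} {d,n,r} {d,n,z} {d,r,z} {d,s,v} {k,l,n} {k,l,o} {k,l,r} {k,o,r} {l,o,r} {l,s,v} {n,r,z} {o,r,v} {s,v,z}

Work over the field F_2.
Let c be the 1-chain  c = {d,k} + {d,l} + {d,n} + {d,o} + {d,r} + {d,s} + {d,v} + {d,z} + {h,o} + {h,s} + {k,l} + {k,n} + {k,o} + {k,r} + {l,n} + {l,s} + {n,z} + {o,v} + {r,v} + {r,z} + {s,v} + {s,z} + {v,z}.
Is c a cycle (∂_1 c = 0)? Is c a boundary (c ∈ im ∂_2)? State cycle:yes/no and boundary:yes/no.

n_0=10 n_1=31 n_2=16  [Z2]
∂1: piv[dh,dk,dl,dn,do,dr,ds,dv,dz] rk=9  ker:hl,ho,hs,kl,kn,ko,kr,kz,ln,lo,lr,ls,lv,nr,nz,or,ov,rv,rz,sv,sz,vz
∂2: piv[dho,dls,dlv,dnr,dnz,drz,dsv,kln,klo,klr,kor,orv,svz] rk=13  ker:lor,lsv,nrz
∂1c = {k} + {s} + {v} + {z}

cycle:no boundary:no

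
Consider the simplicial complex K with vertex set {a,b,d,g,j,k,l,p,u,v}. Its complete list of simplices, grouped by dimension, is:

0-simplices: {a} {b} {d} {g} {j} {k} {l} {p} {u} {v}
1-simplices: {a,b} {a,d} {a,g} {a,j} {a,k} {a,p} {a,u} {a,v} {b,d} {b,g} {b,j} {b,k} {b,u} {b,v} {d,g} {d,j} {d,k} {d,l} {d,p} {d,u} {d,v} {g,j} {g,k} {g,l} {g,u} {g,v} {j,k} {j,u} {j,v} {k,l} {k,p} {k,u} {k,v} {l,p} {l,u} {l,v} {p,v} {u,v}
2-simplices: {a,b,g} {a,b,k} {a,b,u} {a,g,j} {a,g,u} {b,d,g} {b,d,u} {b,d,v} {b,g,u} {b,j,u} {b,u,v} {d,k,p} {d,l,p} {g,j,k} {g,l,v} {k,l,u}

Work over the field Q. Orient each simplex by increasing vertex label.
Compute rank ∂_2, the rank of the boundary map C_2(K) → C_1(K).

n_0=10 n_1=38 n_2=16  [Q]
∂1: piv[ab,ad,ag,aj,ak,ap,au,av,dl] rk=9  ker:bd,bg,bj,bk,bu,bv,dg,dj,dk,dp,du,dv,gj,gk,gl,gu,gv,jk,ju,jv,kl,kp,ku,kv,lp,lu,lv,pv,uv
∂2: piv[abg,abk,abu,agj,agu,bdg,bdu,bdv,bju,buv,dkp,dlp,gjk,glv,klu] rk=15  ker:bgu
rk∂_2=15

rank∂_2=15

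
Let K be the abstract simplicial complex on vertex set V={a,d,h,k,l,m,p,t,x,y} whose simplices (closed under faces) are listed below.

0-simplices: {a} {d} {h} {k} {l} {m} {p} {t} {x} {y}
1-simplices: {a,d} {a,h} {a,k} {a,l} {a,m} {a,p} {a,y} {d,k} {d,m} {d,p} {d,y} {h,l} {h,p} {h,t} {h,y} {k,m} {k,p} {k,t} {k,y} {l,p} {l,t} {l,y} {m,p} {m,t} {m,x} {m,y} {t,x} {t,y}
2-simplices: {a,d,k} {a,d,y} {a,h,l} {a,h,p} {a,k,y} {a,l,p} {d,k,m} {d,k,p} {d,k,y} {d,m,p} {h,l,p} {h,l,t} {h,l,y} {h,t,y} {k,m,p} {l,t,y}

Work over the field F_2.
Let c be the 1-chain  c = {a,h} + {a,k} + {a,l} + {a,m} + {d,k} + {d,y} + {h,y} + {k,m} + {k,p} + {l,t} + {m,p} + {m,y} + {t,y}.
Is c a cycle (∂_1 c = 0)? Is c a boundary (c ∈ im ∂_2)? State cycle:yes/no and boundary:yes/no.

cycle:yes boundary:no

n_0=10 n_1=28 n_2=16  [Z2]
∂1: piv[ad,ah,ak,al,am,ap,ay,ht,mx] rk=9  ker:dk,dm,dp,dy,hl,hp,hy,km,kp,kt,ky,lp,lt,ly,mp,mt,my,tx,ty
∂2: piv[adk,ady,ahl,ahp,aky,alp,dkm,dkp,dmp,hlt,hly,hty] rk=12  ker:dky,hlp,kmp,lty
∂1c = 0
c vs im∂2: residual ≠ 0 ⇒ not boundary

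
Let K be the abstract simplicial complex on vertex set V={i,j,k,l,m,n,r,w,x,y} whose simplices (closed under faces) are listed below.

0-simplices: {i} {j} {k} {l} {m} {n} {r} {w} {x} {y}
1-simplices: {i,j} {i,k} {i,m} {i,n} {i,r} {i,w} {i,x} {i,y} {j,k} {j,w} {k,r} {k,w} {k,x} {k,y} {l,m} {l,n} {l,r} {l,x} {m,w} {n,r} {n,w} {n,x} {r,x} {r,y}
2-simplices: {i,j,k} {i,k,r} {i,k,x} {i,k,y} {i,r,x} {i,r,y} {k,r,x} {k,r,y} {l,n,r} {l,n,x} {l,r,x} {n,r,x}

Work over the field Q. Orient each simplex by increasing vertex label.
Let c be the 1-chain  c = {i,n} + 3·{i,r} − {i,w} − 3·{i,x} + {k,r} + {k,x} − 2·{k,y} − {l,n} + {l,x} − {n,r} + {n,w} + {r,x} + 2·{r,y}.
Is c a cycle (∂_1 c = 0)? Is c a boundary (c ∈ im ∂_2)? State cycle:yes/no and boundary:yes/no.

cycle:yes boundary:no

n_0=10 n_1=24 n_2=12  [Q]
∂1: piv[ij,ik,im,in,ir,iw,ix,iy,lm] rk=9  ker:jk,jw,kr,kw,kx,ky,ln,lr,lx,mw,nr,nw,nx,rx,ry
∂2: piv[ijk,ikr,ikx,iky,irx,iry,lnr,lnx,lrx] rk=9  ker:krx,kry,nrx
∂1c = 0
c vs im∂2: residual ≠ 0 ⇒ not boundary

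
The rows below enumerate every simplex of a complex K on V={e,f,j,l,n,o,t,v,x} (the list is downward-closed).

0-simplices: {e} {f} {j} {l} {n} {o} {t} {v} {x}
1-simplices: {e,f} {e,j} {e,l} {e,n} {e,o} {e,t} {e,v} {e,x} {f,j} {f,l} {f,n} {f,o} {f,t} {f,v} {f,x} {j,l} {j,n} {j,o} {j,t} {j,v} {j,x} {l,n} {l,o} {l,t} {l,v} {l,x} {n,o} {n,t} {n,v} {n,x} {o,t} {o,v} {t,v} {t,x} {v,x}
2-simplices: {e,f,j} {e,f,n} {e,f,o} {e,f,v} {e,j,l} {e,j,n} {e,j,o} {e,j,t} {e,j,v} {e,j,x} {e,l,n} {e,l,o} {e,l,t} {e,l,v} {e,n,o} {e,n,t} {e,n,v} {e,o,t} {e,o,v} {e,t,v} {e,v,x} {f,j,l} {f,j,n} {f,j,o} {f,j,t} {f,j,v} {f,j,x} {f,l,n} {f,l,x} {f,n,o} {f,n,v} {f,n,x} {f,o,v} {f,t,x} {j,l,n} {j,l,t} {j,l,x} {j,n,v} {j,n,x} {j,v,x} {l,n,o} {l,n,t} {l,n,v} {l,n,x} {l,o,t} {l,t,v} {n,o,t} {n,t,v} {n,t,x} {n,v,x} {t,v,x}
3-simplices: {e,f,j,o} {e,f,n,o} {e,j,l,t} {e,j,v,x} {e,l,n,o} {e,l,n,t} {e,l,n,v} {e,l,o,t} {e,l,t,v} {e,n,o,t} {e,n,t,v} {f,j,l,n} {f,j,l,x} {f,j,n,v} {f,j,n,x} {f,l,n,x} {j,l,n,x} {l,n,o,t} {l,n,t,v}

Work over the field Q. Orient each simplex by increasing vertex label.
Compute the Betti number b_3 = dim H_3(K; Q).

b_3=3

n_0=9 n_1=35 n_2=51 n_3=19  [Q]
∂1: piv[ef,ej,el,en,eo,et,ev,ex] rk=8  ker:fj,fl,fn,fo,ft,fv,fx,jl,jn,jo,jt,jv,jx,ln,lo,lt,lv,lx,no,nt,nv,nx,ot,ov,tv,tx,vx
∂2: piv[efj,efn,efo,efv,ejl,ejn,ejo,ejt,ejv,ejx,eln,elo,elt,elv,eno,ent,env,eot,eov,etv,evx,fjl,fjt,fjx,flx,fnx,ftx] rk=27  ker:fjn,fjo,fjv,fln,fno,fnv,fov,jln,jlt,jlx,jnv,jnx,jvx,lno,lnt,lnv,lnx,lot,ltv,not,ntv,ntx,nvx,tvx
∂3: piv[efjo,efno,ejlt,ejvx,elno,elnt,elnv,elot,eltv,enot,entv,fjln,fjlx,fjnv,fjnx,flnx] rk=16  ker:jlnx,lnot,lntv
b_3=(19−16)−0=3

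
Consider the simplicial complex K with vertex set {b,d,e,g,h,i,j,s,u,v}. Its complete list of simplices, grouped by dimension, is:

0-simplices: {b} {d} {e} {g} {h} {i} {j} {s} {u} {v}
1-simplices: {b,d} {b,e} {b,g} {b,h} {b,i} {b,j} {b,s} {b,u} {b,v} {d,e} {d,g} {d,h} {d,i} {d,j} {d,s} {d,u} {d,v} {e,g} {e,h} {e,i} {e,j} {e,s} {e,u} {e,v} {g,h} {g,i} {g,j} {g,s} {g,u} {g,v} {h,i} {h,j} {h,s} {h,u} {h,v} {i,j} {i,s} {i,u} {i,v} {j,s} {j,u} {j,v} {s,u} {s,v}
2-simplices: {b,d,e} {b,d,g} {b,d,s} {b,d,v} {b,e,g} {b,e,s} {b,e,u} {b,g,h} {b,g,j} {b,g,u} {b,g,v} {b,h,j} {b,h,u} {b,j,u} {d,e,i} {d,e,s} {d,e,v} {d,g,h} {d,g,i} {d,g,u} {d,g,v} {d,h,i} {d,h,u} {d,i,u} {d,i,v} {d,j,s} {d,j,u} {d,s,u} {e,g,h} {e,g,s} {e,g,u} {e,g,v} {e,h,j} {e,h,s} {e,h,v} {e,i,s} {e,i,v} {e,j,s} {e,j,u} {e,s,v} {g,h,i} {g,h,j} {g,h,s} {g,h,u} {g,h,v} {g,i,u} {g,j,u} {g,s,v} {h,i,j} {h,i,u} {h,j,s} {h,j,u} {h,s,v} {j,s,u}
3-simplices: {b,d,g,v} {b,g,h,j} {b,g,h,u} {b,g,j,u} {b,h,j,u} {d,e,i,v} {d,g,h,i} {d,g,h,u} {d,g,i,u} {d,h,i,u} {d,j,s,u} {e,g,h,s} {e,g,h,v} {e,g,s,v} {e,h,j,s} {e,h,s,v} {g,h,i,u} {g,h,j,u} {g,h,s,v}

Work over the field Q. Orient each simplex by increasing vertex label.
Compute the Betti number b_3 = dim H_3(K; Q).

n_0=10 n_1=44 n_2=54 n_3=19  [Q]
∂1: piv[bd,be,bg,bh,bi,bj,bs,bu,bv] rk=9  ker:de,dg,dh,di,dj,ds,du,dv,eg,eh,ei,ej,es,eu,ev,gh,gi,gj,gs,gu,gv,hi,hj,hs,hu,hv,ij,is,iu,iv,js,ju,jv,su,sv
∂2: piv[bde,bdg,bds,bdv,beg,bes,beu,bgh,bgj,bgu,bgv,bhj,bhu,bju,dei,dev,dgh,dgi,dgu,dhi,diu,div,djs,dju,dsu,egh,egs,ehj,ehs,ehv,eis,esv,hij] rk=33  ker:des,dgv,dhu,egu,egv,eiv,ejs,eju,ghi,ghj,ghs,ghu,ghv,giu,gju,gsv,hiu,hjs,hju,hsv,jsu
∂3: piv[bdgv,bghj,bghu,bgju,bhju,deiv,dghi,dghu,dgiu,dhiu,djsu,eghs,eghv,egsv,ehjs,ehsv] rk=16  ker:ghiu,ghju,ghsv
b_3=(19−16)−0=3

b_3=3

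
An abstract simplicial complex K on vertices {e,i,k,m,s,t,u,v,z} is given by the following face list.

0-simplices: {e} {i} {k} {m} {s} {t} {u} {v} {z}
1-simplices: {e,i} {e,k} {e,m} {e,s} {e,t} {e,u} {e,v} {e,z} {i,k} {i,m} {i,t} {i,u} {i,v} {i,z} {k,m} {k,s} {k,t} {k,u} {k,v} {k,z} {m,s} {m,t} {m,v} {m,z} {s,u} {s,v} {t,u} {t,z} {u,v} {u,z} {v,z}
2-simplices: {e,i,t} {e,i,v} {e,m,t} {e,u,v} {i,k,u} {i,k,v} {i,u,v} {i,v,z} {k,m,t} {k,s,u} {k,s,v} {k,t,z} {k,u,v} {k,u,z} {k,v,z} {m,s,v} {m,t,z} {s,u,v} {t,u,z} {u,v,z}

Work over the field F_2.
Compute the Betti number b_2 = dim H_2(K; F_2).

n_0=9 n_1=31 n_2=20  [Z2]
∂1: piv[ei,ek,em,es,et,eu,ev,ez] rk=8  ker:ik,im,it,iu,iv,iz,km,ks,kt,ku,kv,kz,ms,mt,mv,mz,su,sv,tu,tz,uv,uz,vz
∂2: piv[eit,eiv,emt,euv,iku,ikv,iuv,ivz,kmt,ksu,ksv,ktz,kuz,kvz,msv,mtz,tuz] rk=17  ker:kuv,suv,uvz
b_2=(20−17)−0=3

b_2=3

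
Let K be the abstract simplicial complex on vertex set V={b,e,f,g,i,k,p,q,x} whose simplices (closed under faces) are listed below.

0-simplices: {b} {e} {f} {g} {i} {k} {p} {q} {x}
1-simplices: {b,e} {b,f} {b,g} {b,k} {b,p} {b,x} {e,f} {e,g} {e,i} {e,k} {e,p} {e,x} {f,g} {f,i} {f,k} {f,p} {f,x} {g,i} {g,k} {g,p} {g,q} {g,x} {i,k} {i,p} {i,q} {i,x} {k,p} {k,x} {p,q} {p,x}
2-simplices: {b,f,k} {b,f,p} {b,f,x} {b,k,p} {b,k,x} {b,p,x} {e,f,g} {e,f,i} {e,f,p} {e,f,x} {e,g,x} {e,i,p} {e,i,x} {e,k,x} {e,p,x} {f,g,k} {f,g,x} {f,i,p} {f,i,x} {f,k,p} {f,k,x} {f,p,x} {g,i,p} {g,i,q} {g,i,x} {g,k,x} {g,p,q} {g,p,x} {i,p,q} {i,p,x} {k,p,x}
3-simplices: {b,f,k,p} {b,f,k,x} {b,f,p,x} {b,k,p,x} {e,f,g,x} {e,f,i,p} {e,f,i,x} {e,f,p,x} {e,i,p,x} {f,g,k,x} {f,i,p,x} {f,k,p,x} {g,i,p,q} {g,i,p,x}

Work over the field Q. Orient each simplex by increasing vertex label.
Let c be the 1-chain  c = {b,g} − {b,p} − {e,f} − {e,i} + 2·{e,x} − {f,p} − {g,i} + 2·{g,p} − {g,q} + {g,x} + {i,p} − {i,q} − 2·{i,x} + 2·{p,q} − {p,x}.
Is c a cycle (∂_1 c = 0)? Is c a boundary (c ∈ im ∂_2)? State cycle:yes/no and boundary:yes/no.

n_0=9 n_1=30 n_2=31 n_3=14  [Q]
∂1: piv[be,bf,bg,bk,bp,bx,ei,gq] rk=8  ker:ef,eg,ek,ep,ex,fg,fi,fk,fp,fx,gi,gk,gp,gx,ik,ip,iq,ix,kp,kx,pq,px
∂2: piv[bfk,bfp,bfx,bkp,bkx,bpx,efg,efi,efp,efx,egx,eip,eix,ekx,fgk,gip,giq,gix,gpq] rk=19  ker:epx,fgx,fip,fix,fkp,fkx,fpx,gkx,gpx,ipq,ipx,kpx
∂3: piv[bfkp,bfkx,bfpx,bkpx,efgx,efip,efix,efpx,eipx,fgkx,gipq,gipx] rk=12  ker:fipx,fkpx
∂1c = 0
c vs im∂2: residual ≠ 0 ⇒ not boundary

cycle:yes boundary:no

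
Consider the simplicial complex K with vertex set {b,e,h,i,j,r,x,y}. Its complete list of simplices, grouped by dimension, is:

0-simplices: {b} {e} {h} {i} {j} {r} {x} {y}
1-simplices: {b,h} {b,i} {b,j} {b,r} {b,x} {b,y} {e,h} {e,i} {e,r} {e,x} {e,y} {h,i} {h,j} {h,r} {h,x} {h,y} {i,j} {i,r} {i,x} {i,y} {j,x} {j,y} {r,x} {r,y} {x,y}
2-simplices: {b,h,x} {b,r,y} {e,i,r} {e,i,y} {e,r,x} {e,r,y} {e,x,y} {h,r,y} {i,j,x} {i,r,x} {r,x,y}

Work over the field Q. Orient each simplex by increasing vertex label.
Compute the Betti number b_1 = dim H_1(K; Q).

n_0=8 n_1=25 n_2=11  [Q]
∂1: piv[bh,bi,bj,br,bx,by,eh] rk=7  ker:ei,er,ex,ey,hi,hj,hr,hx,hy,ij,ir,ix,iy,jx,jy,rx,ry,xy
∂2: piv[bhx,bry,eir,eiy,erx,ery,exy,hry,ijx,irx] rk=10  ker:rxy
b_1=(25−7)−10=8

b_1=8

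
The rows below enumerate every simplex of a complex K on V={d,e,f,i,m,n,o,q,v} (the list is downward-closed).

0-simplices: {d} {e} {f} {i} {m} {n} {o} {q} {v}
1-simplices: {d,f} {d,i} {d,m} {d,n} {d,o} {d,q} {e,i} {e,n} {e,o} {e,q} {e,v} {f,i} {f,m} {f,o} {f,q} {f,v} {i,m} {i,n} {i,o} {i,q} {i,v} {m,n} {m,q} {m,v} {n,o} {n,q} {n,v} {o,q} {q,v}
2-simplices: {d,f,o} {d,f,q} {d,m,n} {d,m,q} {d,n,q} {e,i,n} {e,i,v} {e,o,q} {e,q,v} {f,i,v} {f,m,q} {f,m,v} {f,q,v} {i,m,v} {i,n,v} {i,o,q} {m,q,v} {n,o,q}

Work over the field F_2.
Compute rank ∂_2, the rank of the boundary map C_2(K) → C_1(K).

n_0=9 n_1=29 n_2=18  [Z2]
∂1: piv[df,di,dm,dn,do,dq,ei,ev] rk=8  ker:en,eo,eq,fi,fm,fo,fq,fv,im,in,io,iq,iv,mn,mq,mv,no,nq,nv,oq,qv
∂2: piv[dfo,dfq,dmn,dmq,dnq,ein,eiv,eoq,eqv,fiv,fmq,fmv,fqv,imv,inv,ioq,noq] rk=17  ker:mqv
rk∂_2=17

rank∂_2=17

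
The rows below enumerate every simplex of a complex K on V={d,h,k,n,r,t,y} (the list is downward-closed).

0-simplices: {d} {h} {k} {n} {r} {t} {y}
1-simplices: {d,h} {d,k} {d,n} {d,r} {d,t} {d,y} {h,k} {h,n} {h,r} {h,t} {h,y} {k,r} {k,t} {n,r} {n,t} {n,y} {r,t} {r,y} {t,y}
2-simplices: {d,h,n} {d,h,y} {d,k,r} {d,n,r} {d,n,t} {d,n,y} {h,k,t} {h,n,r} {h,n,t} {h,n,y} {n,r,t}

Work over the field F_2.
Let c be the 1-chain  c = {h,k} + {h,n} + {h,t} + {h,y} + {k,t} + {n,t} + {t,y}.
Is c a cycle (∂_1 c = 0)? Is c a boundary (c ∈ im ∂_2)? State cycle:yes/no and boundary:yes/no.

cycle:yes boundary:no

n_0=7 n_1=19 n_2=11  [Z2]
∂1: piv[dh,dk,dn,dr,dt,dy] rk=6  ker:hk,hn,hr,ht,hy,kr,kt,nr,nt,ny,rt,ry,ty
∂2: piv[dhn,dhy,dkr,dnr,dnt,dny,hkt,hnr,hnt,nrt] rk=10  ker:hny
∂1c = 0
c vs im∂2: residual ≠ 0 ⇒ not boundary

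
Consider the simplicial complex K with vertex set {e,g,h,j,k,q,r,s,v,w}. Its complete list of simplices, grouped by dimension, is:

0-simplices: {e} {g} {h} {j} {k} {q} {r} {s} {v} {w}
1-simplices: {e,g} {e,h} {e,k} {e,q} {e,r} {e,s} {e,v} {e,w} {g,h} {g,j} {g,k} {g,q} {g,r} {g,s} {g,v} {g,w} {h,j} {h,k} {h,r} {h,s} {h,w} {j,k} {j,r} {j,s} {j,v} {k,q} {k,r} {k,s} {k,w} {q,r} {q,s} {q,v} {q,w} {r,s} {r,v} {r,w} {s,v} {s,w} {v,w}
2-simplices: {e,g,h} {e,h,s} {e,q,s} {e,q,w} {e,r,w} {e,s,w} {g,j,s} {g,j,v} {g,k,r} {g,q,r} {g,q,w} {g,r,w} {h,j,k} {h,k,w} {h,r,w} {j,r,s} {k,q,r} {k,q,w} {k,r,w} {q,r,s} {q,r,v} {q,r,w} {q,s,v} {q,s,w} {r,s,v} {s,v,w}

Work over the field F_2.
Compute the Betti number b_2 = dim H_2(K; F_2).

b_2=4

n_0=10 n_1=39 n_2=26  [Z2]
∂1: piv[eg,eh,ek,eq,er,es,ev,ew,gj] rk=9  ker:gh,gk,gq,gr,gs,gv,gw,hj,hk,hr,hs,hw,jk,jr,js,jv,kq,kr,ks,kw,qr,qs,qv,qw,rs,rv,rw,sv,sw,vw
∂2: piv[egh,ehs,eqs,eqw,erw,esw,gjs,gjv,gkr,gqr,gqw,grw,hjk,hkw,hrw,jrs,kqr,kqw,qrs,qrv,qsv,svw] rk=22  ker:krw,qrw,qsw,rsv
b_2=(26−22)−0=4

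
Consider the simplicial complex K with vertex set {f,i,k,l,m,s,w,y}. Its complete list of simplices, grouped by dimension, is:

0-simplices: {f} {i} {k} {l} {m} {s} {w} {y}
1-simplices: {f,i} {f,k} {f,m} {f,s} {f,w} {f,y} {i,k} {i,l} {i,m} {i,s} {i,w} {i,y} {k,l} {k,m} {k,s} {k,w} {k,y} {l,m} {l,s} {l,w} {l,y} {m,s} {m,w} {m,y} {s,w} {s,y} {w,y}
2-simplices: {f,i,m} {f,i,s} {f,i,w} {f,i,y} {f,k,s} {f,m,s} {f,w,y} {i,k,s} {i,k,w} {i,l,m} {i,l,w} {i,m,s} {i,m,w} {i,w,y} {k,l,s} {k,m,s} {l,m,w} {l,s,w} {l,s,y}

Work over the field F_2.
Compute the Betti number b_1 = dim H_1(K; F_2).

b_1=4

n_0=8 n_1=27 n_2=19  [Z2]
∂1: piv[fi,fk,fm,fs,fw,fy,il] rk=7  ker:ik,im,is,iw,iy,kl,km,ks,kw,ky,lm,ls,lw,ly,ms,mw,my,sw,sy,wy
∂2: piv[fim,fis,fiw,fiy,fks,fms,fwy,iks,ikw,ilm,ilw,imw,kls,kms,lsw,lsy] rk=16  ker:ims,iwy,lmw
b_1=(27−7)−16=4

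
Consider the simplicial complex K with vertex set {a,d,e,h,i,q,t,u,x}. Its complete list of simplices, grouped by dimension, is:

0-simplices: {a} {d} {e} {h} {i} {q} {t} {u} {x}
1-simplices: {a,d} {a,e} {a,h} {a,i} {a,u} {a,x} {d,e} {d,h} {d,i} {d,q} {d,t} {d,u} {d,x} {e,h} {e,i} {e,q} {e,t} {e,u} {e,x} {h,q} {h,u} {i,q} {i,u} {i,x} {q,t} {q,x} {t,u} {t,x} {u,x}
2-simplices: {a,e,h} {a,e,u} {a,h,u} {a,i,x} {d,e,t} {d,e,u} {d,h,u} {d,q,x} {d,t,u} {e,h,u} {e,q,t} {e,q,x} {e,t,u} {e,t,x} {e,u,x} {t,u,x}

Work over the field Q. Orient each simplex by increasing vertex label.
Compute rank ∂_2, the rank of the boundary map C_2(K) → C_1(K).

rank∂_2=13

n_0=9 n_1=29 n_2=16  [Q]
∂1: piv[ad,ae,ah,ai,au,ax,dq,dt] rk=8  ker:de,dh,di,du,dx,eh,ei,eq,et,eu,ex,hq,hu,iq,iu,ix,qt,qx,tu,tx,ux
∂2: piv[aeh,aeu,ahu,aix,det,deu,dhu,dqx,dtu,eqt,eqx,etx,eux] rk=13  ker:ehu,etu,tux
rk∂_2=13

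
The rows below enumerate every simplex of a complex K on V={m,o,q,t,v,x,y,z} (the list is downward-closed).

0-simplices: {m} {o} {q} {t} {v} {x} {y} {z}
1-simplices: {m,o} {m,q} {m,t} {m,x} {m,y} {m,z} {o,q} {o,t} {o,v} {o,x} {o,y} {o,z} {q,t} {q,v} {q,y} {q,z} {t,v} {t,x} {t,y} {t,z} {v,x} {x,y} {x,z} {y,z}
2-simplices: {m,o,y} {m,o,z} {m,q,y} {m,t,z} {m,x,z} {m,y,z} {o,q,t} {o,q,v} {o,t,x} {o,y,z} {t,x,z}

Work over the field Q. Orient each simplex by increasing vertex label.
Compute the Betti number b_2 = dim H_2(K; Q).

b_2=1

n_0=8 n_1=24 n_2=11  [Q]
∂1: piv[mo,mq,mt,mx,my,mz,ov] rk=7  ker:oq,ot,ox,oy,oz,qt,qv,qy,qz,tv,tx,ty,tz,vx,xy,xz,yz
∂2: piv[moy,moz,mqy,mtz,mxz,myz,oqt,oqv,otx,txz] rk=10  ker:oyz
b_2=(11−10)−0=1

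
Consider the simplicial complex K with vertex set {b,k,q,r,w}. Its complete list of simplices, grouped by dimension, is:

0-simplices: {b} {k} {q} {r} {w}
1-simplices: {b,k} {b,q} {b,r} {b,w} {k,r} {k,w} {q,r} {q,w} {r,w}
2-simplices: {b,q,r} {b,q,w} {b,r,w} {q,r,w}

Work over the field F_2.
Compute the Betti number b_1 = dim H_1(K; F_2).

b_1=2

n_0=5 n_1=9 n_2=4  [Z2]
∂1: piv[bk,bq,br,bw] rk=4  ker:kr,kw,qr,qw,rw
∂2: piv[bqr,bqw,brw] rk=3  ker:qrw
b_1=(9−4)−3=2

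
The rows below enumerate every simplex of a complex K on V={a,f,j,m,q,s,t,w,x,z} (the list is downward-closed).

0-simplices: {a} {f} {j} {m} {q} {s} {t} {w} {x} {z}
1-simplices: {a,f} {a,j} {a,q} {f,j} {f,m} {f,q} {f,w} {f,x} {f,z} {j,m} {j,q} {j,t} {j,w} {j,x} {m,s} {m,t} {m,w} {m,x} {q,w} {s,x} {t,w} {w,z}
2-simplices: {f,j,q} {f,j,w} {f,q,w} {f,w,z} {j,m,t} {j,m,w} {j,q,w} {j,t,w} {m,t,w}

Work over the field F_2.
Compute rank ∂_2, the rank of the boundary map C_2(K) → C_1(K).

rank∂_2=7

n_0=10 n_1=22 n_2=9  [Z2]
∂1: piv[af,aj,aq,fm,fw,fx,fz,jt,ms] rk=9  ker:fj,fq,jm,jq,jw,jx,mt,mw,mx,qw,sx,tw,wz
∂2: piv[fjq,fjw,fqw,fwz,jmt,jmw,jtw] rk=7  ker:jqw,mtw
rk∂_2=7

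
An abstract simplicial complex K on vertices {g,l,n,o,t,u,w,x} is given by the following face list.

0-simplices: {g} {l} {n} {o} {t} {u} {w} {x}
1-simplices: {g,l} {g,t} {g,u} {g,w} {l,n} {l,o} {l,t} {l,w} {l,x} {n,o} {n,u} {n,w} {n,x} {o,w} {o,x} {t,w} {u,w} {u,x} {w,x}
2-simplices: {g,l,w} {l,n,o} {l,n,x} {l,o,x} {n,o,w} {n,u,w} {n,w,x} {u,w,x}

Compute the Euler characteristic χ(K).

n_0=8 n_1=19 n_2=8
χ=+8−19+8=-3

χ(K)=-3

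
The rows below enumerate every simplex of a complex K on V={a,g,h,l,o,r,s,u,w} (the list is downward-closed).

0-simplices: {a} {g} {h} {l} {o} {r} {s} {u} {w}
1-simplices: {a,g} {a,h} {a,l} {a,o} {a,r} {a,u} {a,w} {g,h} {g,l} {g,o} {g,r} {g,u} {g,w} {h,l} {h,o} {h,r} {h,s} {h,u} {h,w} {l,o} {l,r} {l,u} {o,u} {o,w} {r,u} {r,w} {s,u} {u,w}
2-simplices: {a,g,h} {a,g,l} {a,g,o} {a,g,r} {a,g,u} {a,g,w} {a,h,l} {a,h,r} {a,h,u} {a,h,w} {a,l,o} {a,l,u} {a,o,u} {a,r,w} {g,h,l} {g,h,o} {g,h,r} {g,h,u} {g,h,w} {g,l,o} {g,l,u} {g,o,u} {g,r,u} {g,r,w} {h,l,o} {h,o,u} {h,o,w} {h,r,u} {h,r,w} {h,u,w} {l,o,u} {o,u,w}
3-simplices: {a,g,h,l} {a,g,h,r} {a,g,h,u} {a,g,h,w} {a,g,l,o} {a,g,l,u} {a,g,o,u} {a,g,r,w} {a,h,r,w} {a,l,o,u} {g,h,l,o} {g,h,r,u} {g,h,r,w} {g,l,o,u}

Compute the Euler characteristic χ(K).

χ(K)=-1

n_0=9 n_1=28 n_2=32 n_3=14
χ=+9−28+32−14=-1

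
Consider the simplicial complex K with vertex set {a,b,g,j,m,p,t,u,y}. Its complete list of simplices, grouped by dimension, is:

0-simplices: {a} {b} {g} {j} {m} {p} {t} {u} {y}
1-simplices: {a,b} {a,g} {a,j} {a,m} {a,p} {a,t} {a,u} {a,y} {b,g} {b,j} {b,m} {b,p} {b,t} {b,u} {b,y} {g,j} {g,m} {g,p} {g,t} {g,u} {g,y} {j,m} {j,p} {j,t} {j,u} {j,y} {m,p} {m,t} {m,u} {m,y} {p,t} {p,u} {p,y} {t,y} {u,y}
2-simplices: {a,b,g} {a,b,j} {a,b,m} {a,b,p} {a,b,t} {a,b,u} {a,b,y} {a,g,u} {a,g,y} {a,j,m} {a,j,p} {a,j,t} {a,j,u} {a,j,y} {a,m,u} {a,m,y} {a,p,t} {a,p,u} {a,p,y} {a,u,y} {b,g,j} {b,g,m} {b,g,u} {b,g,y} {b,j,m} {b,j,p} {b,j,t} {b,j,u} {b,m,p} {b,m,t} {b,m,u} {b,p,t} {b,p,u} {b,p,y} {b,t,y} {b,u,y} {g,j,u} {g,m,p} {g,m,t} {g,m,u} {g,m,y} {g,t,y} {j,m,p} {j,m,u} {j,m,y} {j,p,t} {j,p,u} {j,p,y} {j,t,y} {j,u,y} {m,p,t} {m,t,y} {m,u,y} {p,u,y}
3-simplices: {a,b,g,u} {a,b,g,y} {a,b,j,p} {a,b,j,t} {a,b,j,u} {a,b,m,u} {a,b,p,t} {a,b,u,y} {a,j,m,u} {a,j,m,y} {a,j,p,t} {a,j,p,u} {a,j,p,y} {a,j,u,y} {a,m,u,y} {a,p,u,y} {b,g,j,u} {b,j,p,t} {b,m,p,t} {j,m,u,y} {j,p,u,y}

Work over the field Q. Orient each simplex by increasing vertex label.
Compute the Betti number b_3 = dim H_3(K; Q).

b_3=3

n_0=9 n_1=35 n_2=54 n_3=21  [Q]
∂1: piv[ab,ag,aj,am,ap,at,au,ay] rk=8  ker:bg,bj,bm,bp,bt,bu,by,gj,gm,gp,gt,gu,gy,jm,jp,jt,ju,jy,mp,mt,mu,my,pt,pu,py,ty,uy
∂2: piv[abg,abj,abm,abp,abt,abu,aby,agu,agy,ajm,ajp,ajt,aju,ajy,amu,amy,apt,apu,apy,auy,bgj,bgm,bmp,bmt,bty,gmp,gmt] rk=27  ker:bgu,bgy,bjm,bjp,bjt,bju,bmu,bpt,bpu,bpy,buy,gju,gmu,gmy,gty,jmp,jmu,jmy,jpt,jpu,jpy,jty,juy,mpt,mty,muy,puy
∂3: piv[abgu,abgy,abjp,abjt,abju,abmu,abpt,abuy,ajmu,ajmy,ajpt,ajpu,ajpy,ajuy,amuy,apuy,bgju,bmpt] rk=18  ker:bjpt,jmuy,jpuy
b_3=(21−18)−0=3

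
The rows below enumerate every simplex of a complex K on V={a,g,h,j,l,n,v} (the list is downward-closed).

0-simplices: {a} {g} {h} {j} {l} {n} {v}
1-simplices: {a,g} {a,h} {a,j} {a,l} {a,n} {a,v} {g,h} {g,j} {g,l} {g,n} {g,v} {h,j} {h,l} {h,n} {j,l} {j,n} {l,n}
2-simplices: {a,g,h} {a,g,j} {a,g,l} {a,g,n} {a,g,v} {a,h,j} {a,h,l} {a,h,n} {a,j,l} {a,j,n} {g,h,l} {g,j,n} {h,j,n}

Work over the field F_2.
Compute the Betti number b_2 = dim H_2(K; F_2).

n_0=7 n_1=17 n_2=13  [Z2]
∂1: piv[ag,ah,aj,al,an,av] rk=6  ker:gh,gj,gl,gn,gv,hj,hl,hn,jl,jn,ln
∂2: piv[agh,agj,agl,agn,agv,ahj,ahl,ahn,ajl,ajn] rk=10  ker:ghl,gjn,hjn
b_2=(13−10)−0=3

b_2=3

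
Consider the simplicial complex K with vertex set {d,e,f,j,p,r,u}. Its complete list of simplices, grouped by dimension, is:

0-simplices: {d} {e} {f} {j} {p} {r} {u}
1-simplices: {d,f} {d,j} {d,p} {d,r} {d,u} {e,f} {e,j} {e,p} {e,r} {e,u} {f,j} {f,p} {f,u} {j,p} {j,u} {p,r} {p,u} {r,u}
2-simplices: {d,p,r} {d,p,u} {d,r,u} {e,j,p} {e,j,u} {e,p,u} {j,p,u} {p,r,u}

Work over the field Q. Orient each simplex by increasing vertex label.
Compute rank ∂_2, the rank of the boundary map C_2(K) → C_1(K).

rank∂_2=6

n_0=7 n_1=18 n_2=8  [Q]
∂1: piv[df,dj,dp,dr,du,ef] rk=6  ker:ej,ep,er,eu,fj,fp,fu,jp,ju,pr,pu,ru
∂2: piv[dpr,dpu,dru,ejp,eju,epu] rk=6  ker:jpu,pru
rk∂_2=6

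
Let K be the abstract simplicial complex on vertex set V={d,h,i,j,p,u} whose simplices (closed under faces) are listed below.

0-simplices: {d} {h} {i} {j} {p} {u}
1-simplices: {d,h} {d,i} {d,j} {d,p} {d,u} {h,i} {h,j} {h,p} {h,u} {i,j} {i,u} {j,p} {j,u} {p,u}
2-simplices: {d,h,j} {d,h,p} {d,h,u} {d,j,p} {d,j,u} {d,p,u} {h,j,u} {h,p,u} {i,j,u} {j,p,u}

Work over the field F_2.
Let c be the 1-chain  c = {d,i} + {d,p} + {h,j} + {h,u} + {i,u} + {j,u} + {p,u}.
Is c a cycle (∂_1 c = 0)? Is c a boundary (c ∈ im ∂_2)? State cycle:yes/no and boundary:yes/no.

n_0=6 n_1=14 n_2=10  [Z2]
∂1: piv[dh,di,dj,dp,du] rk=5  ker:hi,hj,hp,hu,ij,iu,jp,ju,pu
∂2: piv[dhj,dhp,dhu,djp,dju,dpu,iju] rk=7  ker:hju,hpu,jpu
∂1c = 0
c vs im∂2: residual ≠ 0 ⇒ not boundary

cycle:yes boundary:no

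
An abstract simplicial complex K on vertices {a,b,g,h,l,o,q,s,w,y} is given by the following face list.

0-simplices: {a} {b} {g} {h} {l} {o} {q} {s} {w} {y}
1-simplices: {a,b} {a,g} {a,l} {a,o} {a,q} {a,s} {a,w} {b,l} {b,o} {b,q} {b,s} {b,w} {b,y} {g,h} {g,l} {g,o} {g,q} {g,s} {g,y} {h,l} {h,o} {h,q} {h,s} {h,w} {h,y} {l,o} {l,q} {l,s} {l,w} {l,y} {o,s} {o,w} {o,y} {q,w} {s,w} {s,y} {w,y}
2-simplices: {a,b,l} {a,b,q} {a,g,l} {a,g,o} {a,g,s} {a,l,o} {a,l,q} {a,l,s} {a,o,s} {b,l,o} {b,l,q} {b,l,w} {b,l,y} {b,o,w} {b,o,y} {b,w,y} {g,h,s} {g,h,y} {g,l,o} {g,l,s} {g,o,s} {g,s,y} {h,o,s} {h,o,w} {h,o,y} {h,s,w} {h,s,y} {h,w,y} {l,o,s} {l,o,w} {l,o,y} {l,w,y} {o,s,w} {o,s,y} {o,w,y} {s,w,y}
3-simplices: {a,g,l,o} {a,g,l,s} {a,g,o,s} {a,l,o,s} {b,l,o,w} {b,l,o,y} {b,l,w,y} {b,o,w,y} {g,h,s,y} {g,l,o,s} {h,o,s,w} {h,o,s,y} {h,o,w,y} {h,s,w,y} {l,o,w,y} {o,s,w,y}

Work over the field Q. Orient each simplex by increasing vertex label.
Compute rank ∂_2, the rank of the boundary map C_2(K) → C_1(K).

rank∂_2=22

n_0=10 n_1=37 n_2=36 n_3=16  [Q]
∂1: piv[ab,ag,al,ao,aq,as,aw,by,gh] rk=9  ker:bl,bo,bq,bs,bw,gl,go,gq,gs,gy,hl,ho,hq,hs,hw,hy,lo,lq,ls,lw,ly,os,ow,oy,qw,sw,sy,wy
∂2: piv[abl,abq,agl,ago,ags,alo,alq,als,aos,blo,blw,bly,bow,boy,bwy,ghs,ghy,gsy,hos,how,hoy,hsw] rk=22  ker:blq,glo,gls,gos,hsy,hwy,los,low,loy,lwy,osw,osy,owy,swy
∂3: piv[aglo,agls,agos,alos,blow,bloy,blwy,bowy,ghsy,hosw,hosy,howy,hswy] rk=13  ker:glos,lowy,oswy
rk∂_2=22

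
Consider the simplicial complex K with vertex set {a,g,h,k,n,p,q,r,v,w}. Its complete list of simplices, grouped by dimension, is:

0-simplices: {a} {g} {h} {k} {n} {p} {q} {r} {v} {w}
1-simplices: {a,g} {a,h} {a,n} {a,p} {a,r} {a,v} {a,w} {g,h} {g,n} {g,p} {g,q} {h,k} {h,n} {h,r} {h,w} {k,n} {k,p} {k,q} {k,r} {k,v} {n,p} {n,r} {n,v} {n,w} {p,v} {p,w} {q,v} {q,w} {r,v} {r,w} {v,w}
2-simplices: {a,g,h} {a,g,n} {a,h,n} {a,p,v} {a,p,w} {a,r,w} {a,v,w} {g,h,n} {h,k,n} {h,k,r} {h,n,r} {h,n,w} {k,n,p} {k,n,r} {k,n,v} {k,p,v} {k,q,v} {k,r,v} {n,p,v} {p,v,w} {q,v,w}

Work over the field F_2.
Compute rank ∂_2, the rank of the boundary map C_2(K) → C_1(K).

n_0=10 n_1=31 n_2=21  [Z2]
∂1: piv[ag,ah,an,ap,ar,av,aw,gq,hk] rk=9  ker:gh,gn,gp,hn,hr,hw,kn,kp,kq,kr,kv,np,nr,nv,nw,pv,pw,qv,qw,rv,rw,vw
∂2: piv[agh,agn,ahn,apv,apw,arw,avw,hkn,hkr,hnr,hnw,knp,knv,kpv,kqv,krv,qvw] rk=17  ker:ghn,knr,npv,pvw
rk∂_2=17

rank∂_2=17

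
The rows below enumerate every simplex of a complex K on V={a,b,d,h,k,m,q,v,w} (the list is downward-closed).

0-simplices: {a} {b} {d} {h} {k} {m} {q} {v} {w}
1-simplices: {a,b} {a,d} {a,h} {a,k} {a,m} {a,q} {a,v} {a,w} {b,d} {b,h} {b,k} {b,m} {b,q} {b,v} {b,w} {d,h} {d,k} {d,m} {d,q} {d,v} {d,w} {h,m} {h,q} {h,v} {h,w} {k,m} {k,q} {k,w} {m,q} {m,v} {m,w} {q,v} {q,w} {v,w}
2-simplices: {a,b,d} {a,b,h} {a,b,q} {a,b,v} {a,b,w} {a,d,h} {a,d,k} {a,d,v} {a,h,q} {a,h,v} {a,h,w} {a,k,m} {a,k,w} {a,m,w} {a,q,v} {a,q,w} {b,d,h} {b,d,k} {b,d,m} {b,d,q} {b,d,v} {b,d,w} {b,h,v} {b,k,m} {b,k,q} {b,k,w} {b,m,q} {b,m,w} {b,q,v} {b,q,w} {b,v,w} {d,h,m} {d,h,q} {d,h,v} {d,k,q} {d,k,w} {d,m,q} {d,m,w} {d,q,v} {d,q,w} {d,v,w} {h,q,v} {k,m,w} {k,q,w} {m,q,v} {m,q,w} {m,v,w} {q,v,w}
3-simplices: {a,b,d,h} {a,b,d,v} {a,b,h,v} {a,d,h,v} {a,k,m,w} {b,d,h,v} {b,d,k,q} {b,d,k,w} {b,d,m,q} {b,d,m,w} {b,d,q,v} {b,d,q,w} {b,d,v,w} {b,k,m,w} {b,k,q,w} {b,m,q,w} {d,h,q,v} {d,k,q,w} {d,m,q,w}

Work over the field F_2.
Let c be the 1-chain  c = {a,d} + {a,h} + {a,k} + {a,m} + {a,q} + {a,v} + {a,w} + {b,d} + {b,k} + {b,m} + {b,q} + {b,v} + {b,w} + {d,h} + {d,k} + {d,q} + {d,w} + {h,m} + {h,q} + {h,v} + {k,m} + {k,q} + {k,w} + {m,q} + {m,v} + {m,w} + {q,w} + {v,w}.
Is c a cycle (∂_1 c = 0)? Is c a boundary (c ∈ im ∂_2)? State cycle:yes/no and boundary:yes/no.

n_0=9 n_1=34 n_2=48 n_3=19  [Z2]
∂1: piv[ab,ad,ah,ak,am,aq,av,aw] rk=8  ker:bd,bh,bk,bm,bq,bv,bw,dh,dk,dm,dq,dv,dw,hm,hq,hv,hw,km,kq,kw,mq,mv,mw,qv,qw,vw
∂2: piv[abd,abh,abq,abv,abw,adh,adk,adv,ahq,ahv,ahw,akm,akw,amw,aqv,aqw,bdk,bdm,bdq,bdw,bkm,bkq,bmq,bvw,dhm,mqv] rk=26  ker:bdh,bdv,bhv,bkw,bmw,bqv,bqw,dhq,dhv,dkq,dkw,dmq,dmw,dqv,dqw,dvw,hqv,kmw,kqw,mqw,mvw,qvw
∂3: piv[abdh,abdv,abhv,adhv,akmw,bdkq,bdkw,bdmq,bdmw,bdqv,bdqw,bdvw,bkmw,bkqw,bmqw,dhqv] rk=16  ker:bdhv,dkqw,dmqw
∂1c = {a} + {h} + {m} + {q} + {v} + {w}

cycle:no boundary:no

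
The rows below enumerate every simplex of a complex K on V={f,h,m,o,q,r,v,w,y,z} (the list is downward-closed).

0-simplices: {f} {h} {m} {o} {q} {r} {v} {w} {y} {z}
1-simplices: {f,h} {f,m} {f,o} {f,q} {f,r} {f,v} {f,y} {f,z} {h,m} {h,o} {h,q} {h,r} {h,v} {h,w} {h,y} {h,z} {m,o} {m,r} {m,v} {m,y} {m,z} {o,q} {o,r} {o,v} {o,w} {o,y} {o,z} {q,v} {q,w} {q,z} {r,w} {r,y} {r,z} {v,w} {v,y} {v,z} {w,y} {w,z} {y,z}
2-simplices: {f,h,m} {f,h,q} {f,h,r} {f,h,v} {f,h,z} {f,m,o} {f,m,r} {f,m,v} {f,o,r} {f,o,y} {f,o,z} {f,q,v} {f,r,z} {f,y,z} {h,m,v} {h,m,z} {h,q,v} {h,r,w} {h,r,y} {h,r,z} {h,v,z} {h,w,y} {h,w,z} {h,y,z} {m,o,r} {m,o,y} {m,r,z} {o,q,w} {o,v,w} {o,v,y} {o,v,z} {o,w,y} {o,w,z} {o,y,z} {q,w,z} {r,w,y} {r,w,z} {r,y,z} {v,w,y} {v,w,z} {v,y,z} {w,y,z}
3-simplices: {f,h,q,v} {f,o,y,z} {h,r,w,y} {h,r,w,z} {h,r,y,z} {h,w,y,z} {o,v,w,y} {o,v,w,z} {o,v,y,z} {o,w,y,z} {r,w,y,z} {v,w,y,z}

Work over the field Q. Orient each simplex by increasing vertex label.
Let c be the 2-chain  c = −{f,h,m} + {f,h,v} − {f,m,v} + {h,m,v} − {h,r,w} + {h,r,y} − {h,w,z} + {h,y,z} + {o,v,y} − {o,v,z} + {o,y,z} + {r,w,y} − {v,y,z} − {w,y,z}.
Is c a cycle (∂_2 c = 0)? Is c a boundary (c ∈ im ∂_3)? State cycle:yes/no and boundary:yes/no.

cycle:yes boundary:no

n_0=10 n_1=39 n_2=42 n_3=12  [Q]
∂1: piv[fh,fm,fo,fq,fr,fv,fy,fz,hw] rk=9  ker:hm,ho,hq,hr,hv,hy,hz,mo,mr,mv,my,mz,oq,or,ov,ow,oy,oz,qv,qw,qz,rw,ry,rz,vw,vy,vz,wy,wz,yz
∂2: piv[fhm,fhq,fhr,fhv,fhz,fmo,fmr,fmv,for,foy,foz,fqv,frz,fyz,hmz,hrw,hry,hvz,hwy,hwz,hyz,moy,oqw,ovw,ovy,ovz,owy,qwz] rk=28  ker:hmv,hqv,hrz,mor,mrz,owz,oyz,rwy,rwz,ryz,vwy,vwz,vyz,wyz
∂3: piv[fhqv,foyz,hrwy,hrwz,hryz,hwyz,ovwy,ovwz,ovyz,owyz] rk=10  ker:rwyz,vwyz
∂2c = 0
c vs im∂3: residual ≠ 0 ⇒ not boundary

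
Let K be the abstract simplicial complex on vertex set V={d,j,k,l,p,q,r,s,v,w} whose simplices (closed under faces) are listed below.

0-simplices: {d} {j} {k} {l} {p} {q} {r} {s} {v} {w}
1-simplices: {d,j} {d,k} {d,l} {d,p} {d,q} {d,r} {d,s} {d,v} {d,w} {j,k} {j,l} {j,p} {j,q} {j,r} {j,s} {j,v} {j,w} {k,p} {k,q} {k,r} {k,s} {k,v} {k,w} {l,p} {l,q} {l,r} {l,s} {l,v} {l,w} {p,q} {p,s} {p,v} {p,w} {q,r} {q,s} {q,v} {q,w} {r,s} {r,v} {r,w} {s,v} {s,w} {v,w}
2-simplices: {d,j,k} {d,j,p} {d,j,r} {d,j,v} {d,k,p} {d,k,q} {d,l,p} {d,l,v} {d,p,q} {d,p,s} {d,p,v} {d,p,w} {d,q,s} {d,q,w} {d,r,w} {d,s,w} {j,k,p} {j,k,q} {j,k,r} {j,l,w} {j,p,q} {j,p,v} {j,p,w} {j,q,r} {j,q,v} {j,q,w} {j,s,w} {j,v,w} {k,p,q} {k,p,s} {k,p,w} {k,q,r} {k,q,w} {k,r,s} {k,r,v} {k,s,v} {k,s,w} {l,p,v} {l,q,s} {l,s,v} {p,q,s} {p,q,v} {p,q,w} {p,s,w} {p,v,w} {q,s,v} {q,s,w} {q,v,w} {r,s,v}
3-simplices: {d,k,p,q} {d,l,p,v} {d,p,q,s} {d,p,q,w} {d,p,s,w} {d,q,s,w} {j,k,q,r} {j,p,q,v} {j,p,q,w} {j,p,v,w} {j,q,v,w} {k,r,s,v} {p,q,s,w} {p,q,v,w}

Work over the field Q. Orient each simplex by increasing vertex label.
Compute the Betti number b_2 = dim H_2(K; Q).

n_0=10 n_1=43 n_2=49 n_3=14  [Q]
∂1: piv[dj,dk,dl,dp,dq,dr,ds,dv,dw] rk=9  ker:jk,jl,jp,jq,jr,js,jv,jw,kp,kq,kr,ks,kv,kw,lp,lq,lr,ls,lv,lw,pq,ps,pv,pw,qr,qs,qv,qw,rs,rv,rw,sv,sw,vw
∂2: piv[djk,djp,djr,djv,dkp,dkq,dlp,dlv,dpq,dps,dpv,dpw,dqs,dqw,drw,dsw,jkq,jkr,jlw,jpw,jqr,jqv,jsw,jvw,kps,kpw,krs,krv,ksv,lqs,lsv,qsv] rk=32  ker:jkp,jpq,jpv,jqw,kpq,kqr,kqw,ksw,lpv,pqs,pqv,pqw,psw,pvw,qsw,qvw,rsv
∂3: piv[dkpq,dlpv,dpqs,dpqw,dpsw,dqsw,jkqr,jpqv,jpqw,jpvw,jqvw,krsv] rk=12  ker:pqsw,pqvw
b_2=(49−32)−12=5

b_2=5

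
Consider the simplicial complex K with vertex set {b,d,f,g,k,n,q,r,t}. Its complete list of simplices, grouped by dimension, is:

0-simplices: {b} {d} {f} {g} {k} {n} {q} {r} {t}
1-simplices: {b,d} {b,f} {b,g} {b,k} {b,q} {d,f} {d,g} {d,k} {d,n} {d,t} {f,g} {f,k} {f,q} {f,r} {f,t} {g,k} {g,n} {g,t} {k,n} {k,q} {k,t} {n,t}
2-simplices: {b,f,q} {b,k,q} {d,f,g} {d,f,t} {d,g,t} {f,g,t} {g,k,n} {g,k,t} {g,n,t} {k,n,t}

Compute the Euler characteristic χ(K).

n_0=9 n_1=22 n_2=10
χ=+9−22+10=-3

χ(K)=-3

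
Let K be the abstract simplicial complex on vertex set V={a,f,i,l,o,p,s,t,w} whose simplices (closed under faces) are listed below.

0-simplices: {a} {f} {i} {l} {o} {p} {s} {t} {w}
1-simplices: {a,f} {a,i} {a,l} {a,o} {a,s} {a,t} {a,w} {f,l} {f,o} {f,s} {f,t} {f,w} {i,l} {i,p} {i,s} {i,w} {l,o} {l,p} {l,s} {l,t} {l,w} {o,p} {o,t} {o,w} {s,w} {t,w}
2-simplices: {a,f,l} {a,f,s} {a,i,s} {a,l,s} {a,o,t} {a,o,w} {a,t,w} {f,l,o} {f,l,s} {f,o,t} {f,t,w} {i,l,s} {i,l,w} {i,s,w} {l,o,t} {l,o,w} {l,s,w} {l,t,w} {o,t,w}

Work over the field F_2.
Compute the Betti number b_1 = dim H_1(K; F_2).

n_0=9 n_1=26 n_2=19  [Z2]
∂1: piv[af,ai,al,ao,as,at,aw,ip] rk=8  ker:fl,fo,fs,ft,fw,il,is,iw,lo,lp,ls,lt,lw,op,ot,ow,sw,tw
∂2: piv[afl,afs,ais,als,aot,aow,atw,flo,fot,ftw,ils,ilw,isw,lot,low] rk=15  ker:fls,lsw,ltw,otw
b_1=(26−8)−15=3

b_1=3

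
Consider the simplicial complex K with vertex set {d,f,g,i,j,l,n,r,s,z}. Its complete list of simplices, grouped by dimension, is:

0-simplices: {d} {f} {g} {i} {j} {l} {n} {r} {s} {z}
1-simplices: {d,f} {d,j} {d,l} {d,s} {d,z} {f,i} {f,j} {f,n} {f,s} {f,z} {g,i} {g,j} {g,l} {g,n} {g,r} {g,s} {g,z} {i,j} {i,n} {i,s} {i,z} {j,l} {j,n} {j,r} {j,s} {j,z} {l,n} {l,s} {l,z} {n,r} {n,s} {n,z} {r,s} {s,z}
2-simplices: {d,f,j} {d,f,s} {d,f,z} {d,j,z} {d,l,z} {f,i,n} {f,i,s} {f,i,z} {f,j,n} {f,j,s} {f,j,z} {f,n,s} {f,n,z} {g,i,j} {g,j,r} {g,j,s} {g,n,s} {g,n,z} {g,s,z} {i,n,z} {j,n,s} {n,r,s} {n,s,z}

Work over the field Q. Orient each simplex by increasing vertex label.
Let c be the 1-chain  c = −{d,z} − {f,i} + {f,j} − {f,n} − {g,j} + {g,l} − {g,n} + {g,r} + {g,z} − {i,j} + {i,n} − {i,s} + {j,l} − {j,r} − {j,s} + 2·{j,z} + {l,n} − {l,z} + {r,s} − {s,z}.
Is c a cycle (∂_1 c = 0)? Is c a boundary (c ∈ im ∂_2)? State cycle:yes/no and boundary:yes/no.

n_0=10 n_1=34 n_2=23  [Q]
∂1: piv[df,dj,dl,ds,dz,fi,fn,gi,gr] rk=9  ker:fj,fs,fz,gj,gl,gn,gs,gz,ij,in,is,iz,jl,jn,jr,js,jz,ln,ls,lz,nr,ns,nz,rs,sz
∂2: piv[dfj,dfs,dfz,djz,dlz,fin,fis,fiz,fjn,fjs,fns,fnz,gij,gjr,gjs,gns,gnz,gsz,nrs] rk=19  ker:fjz,inz,jns,nsz
∂1c = {d} + {f} − {g} − 2·{j} + 2·{l} − {r}

cycle:no boundary:no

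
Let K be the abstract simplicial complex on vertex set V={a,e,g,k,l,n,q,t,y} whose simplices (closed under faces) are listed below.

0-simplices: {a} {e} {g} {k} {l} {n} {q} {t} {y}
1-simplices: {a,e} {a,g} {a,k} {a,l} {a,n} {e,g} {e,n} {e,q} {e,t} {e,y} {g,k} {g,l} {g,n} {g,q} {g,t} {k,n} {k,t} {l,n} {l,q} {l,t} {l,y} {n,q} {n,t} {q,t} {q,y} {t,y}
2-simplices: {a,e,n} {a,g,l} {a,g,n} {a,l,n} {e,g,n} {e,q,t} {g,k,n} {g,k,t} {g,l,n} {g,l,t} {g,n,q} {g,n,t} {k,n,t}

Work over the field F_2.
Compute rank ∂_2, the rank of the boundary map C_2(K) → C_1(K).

rank∂_2=11

n_0=9 n_1=26 n_2=13  [Z2]
∂1: piv[ae,ag,ak,al,an,eq,et,ey] rk=8  ker:eg,en,gk,gl,gn,gq,gt,kn,kt,ln,lq,lt,ly,nq,nt,qt,qy,ty
∂2: piv[aen,agl,agn,aln,egn,eqt,gkn,gkt,glt,gnq,gnt] rk=11  ker:gln,knt
rk∂_2=11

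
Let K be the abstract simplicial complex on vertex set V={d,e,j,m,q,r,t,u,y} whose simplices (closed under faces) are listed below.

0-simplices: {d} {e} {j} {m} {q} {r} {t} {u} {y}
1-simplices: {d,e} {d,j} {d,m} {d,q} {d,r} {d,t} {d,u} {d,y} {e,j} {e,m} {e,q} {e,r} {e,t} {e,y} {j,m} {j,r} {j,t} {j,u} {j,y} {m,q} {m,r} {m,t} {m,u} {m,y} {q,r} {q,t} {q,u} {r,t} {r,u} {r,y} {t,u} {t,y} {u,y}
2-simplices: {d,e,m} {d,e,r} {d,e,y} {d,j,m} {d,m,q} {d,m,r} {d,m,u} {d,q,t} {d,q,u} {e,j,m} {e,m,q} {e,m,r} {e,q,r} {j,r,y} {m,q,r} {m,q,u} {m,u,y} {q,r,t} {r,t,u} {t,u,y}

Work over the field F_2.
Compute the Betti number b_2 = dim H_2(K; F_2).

n_0=9 n_1=33 n_2=20  [Z2]
∂1: piv[de,dj,dm,dq,dr,dt,du,dy] rk=8  ker:ej,em,eq,er,et,ey,jm,jr,jt,ju,jy,mq,mr,mt,mu,my,qr,qt,qu,rt,ru,ry,tu,ty,uy
∂2: piv[dem,der,dey,djm,dmq,dmr,dmu,dqt,dqu,ejm,emq,eqr,jry,muy,qrt,rtu,tuy] rk=17  ker:emr,mqr,mqu
b_2=(20−17)−0=3

b_2=3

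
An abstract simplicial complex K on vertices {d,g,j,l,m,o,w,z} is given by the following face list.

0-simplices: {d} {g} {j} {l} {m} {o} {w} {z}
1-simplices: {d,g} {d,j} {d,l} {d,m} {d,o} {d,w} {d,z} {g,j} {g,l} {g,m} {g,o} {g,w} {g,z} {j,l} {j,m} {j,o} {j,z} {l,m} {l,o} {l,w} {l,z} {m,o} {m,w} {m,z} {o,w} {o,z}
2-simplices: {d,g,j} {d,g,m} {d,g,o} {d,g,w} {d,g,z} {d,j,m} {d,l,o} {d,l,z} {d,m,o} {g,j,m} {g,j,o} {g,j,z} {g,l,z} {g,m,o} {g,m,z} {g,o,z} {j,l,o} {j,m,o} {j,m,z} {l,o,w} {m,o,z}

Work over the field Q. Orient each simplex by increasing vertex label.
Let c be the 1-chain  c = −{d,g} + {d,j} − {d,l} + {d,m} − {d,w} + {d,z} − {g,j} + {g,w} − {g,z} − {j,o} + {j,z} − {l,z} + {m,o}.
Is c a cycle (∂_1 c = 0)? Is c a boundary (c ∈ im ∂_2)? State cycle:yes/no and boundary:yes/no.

cycle:yes boundary:yes

n_0=8 n_1=26 n_2=21  [Q]
∂1: piv[dg,dj,dl,dm,do,dw,dz] rk=7  ker:gj,gl,gm,go,gw,gz,jl,jm,jo,jz,lm,lo,lw,lz,mo,mw,mz,ow,oz
∂2: piv[dgj,dgm,dgo,dgw,dgz,djm,dlo,dlz,dmo,gjo,gjz,glz,gmz,goz,jlo,low] rk=16  ker:gjm,gmo,jmo,jmz,moz
∂1c = 0
c vs im∂2: reduces to 0 ⇒ boundary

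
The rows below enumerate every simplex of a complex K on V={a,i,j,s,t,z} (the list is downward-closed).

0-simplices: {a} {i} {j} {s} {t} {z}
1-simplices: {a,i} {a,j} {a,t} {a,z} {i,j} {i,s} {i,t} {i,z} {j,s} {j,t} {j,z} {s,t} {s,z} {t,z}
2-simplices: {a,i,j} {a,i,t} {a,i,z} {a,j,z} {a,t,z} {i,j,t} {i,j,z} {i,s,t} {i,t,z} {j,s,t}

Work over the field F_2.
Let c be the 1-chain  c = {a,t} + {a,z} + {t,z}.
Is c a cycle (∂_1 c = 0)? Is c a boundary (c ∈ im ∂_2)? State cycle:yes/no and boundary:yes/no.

cycle:yes boundary:yes

n_0=6 n_1=14 n_2=10  [Z2]
∂1: piv[ai,aj,at,az,is] rk=5  ker:ij,it,iz,js,jt,jz,st,sz,tz
∂2: piv[aij,ait,aiz,ajz,atz,ijt,ist,jst] rk=8  ker:ijz,itz
∂1c = 0
c vs im∂2: reduces to 0 ⇒ boundary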